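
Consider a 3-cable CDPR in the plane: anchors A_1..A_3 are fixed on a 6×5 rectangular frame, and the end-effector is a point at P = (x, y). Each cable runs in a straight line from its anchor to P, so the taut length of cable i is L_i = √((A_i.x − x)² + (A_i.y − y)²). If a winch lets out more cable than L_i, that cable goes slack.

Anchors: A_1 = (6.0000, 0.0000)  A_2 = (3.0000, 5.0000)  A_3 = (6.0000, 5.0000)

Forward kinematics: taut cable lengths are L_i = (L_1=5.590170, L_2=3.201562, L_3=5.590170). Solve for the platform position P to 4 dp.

(1.0000, 2.5000)

expand ‖A_i−P‖²=L_i² and subtract eq 1 (k_i ≔ ‖A_i‖²−L_i²)
k_1 = 36.0000+0.0000−31.2500 = 4.7500
eq1−eq2 → [6.0000  -10.0000]·P = -19.0000
eq1−eq3 → [0.0000  -10.0000]·P = -25.0000
2×2 solve → P = (1.0000, 2.5000)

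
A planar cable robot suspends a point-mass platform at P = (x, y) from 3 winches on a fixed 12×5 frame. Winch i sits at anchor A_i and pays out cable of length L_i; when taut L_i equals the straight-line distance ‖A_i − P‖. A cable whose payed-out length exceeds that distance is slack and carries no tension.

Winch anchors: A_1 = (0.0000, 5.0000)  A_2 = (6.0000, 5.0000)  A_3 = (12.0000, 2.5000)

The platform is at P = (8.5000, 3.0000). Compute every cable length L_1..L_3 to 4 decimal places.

(8.7321, 3.2016, 3.5355)

cable 1: Δx=-8.5000, Δy=2.0000; L_1 = √(Δx²+Δy²) = 8.7321
cable 2: Δx=-2.5000, Δy=2.0000; L_2 = √(Δx²+Δy²) = 3.2016
cable 3: Δx=3.5000, Δy=-0.5000; L_3 = √(Δx²+Δy²) = 3.5355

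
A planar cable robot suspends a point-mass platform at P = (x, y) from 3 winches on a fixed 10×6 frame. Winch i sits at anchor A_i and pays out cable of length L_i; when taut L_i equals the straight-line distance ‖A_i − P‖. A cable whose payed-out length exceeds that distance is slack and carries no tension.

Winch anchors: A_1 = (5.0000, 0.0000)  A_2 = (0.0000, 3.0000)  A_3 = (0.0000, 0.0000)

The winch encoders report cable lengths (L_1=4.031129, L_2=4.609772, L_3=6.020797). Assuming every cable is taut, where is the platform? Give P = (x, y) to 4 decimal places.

(4.5000, 4.0000)

circle eqns → linear via eq_j − eq_1; set k_j = A_j·A_j − L_j²
k_1 = 25.0000+0.0000−16.2500 = 8.7500
10.0000·x − 6.0000·y = k_1−k_2 = 21.0000
10.0000·x + 0.0000·y = k_1−k_3 = 45.0000
solve first two rows → x=4.5000, y=4.0000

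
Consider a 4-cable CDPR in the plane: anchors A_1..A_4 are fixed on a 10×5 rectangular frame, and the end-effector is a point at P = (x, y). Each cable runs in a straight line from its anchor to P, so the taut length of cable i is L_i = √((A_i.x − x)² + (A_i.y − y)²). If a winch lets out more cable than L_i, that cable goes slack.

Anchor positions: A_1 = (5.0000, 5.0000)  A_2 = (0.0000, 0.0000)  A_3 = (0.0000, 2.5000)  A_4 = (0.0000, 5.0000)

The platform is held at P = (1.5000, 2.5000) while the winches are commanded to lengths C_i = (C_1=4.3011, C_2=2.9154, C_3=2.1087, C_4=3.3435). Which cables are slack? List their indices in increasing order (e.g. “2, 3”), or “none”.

cable 1: L_1 = ‖A_1−P‖ = 4.3012;  C_1 = 4.3011 → taut
cable 2: L_2 = ‖A_2−P‖ = 2.9155;  C_2 = 2.9154 → taut
cable 3: L_3 = ‖A_3−P‖ = 1.5000;  C_3 = 2.1087 → slack
cable 4: L_4 = ‖A_4−P‖ = 2.9155;  C_4 = 3.3435 → slack

3, 4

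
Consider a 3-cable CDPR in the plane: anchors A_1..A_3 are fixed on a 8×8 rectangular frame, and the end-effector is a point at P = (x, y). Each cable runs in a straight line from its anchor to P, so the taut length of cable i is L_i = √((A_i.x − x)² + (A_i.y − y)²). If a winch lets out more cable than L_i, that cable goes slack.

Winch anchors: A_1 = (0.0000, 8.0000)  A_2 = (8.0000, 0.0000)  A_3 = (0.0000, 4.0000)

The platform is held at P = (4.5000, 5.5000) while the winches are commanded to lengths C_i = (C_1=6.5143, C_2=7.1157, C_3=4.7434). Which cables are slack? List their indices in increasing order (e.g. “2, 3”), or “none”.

i=1: geometric 5.1478 vs commanded 6.5143 ⇒ slack
i=2: geometric 6.5192 vs commanded 7.1157 ⇒ slack
i=3: geometric 4.7434 vs commanded 4.7434 ⇒ taut

1, 2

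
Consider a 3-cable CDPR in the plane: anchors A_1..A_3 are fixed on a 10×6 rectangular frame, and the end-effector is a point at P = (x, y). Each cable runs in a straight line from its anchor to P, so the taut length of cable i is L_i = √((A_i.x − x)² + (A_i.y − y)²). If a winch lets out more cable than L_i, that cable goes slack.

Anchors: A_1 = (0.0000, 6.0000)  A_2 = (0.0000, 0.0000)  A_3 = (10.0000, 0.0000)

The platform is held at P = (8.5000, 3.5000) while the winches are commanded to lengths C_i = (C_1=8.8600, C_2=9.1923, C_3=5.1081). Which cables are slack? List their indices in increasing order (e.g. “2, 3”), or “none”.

cable 1: L_1 = ‖A_1−P‖ = 8.8600;  C_1 = 8.8600 → taut
cable 2: L_2 = ‖A_2−P‖ = 9.1924;  C_2 = 9.1923 → taut
cable 3: L_3 = ‖A_3−P‖ = 3.8079;  C_3 = 5.1081 → slack

3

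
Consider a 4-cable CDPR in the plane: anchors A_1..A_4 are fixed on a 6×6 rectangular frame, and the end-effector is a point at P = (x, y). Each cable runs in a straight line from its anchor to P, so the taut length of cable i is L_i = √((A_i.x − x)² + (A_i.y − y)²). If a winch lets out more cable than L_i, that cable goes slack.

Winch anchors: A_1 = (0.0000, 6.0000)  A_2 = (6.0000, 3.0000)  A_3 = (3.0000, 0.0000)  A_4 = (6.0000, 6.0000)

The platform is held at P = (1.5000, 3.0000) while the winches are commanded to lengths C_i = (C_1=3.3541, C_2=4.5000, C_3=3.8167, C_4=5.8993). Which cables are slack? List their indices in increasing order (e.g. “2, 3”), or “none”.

3, 4

i=1: geometric 3.3541 vs commanded 3.3541 ⇒ taut
i=2: geometric 4.5000 vs commanded 4.5000 ⇒ taut
i=3: geometric 3.3541 vs commanded 3.8167 ⇒ slack
i=4: geometric 5.4083 vs commanded 5.8993 ⇒ slack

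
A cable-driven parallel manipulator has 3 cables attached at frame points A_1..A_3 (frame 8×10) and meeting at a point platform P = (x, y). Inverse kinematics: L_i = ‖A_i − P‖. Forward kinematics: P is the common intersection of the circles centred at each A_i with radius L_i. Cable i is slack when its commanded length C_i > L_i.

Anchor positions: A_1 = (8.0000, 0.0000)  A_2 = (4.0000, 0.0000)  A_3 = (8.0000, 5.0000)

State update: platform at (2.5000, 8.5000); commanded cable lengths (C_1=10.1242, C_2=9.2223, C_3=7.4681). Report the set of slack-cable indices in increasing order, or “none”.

cable 1: L_1 = ‖A_1−P‖ = 10.1242;  C_1 = 10.1242 → taut
cable 2: L_2 = ‖A_2−P‖ = 8.6313;  C_2 = 9.2223 → slack
cable 3: L_3 = ‖A_3−P‖ = 6.5192;  C_3 = 7.4681 → slack

2, 3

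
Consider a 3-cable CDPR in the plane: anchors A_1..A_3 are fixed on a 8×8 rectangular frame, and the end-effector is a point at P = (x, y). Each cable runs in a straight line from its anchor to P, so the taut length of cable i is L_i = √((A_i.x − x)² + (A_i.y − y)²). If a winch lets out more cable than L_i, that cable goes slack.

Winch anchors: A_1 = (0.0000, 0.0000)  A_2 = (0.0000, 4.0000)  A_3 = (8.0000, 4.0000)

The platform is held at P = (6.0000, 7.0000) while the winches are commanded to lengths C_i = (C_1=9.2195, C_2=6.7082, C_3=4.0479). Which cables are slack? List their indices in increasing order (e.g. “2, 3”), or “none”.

3

i=1: geometric 9.2195 vs commanded 9.2195 ⇒ taut
i=2: geometric 6.7082 vs commanded 6.7082 ⇒ taut
i=3: geometric 3.6056 vs commanded 4.0479 ⇒ slack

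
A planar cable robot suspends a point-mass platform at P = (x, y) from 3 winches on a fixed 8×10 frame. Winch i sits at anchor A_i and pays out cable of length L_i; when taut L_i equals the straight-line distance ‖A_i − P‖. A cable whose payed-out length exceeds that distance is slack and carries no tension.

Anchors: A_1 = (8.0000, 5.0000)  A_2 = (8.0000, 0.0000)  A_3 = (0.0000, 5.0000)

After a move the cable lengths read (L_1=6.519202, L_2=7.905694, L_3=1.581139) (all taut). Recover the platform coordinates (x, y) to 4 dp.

(1.5000, 4.5000)

each cable: (A_i−P)·(A_i−P) = L_i²; let q_i = ‖A_i‖²−L_i²
q_1 = 64.0000+25.0000−42.5000 = 46.5000
row 1: 0.0000x + 10.0000y = 45.0000  (q_2=1.5000)
row 2: 16.0000x + 0.0000y = 24.0000  (q_3=22.5000)
Cramer on rows 1–2 → x = 1.5000, y = 4.5000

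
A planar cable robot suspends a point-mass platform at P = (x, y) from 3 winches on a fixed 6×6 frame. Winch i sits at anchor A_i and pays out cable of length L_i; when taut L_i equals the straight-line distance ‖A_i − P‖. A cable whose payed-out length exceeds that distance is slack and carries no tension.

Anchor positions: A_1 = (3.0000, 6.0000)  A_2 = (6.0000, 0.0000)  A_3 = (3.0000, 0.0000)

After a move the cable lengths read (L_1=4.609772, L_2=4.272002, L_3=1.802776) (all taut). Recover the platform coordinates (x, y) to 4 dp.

(2.0000, 1.5000)

circle eqns → linear via eq_j − eq_1; set k_j = A_j·A_j − L_j²
k_1 = 9.0000+36.0000−21.2500 = 23.7500
-6.0000·x + 12.0000·y = k_1−k_2 = 6.0000
0.0000·x + 12.0000·y = k_1−k_3 = 18.0000
solve first two rows → x=2.0000, y=1.5000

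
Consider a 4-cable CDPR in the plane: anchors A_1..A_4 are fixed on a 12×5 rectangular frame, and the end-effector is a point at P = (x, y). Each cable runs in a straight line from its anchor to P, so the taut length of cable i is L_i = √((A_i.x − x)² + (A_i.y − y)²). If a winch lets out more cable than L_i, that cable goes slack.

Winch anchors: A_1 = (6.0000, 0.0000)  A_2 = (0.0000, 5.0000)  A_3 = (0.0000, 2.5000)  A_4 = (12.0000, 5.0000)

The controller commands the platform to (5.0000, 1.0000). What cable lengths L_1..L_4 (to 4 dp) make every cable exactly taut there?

(1.4142, 6.4031, 5.2202, 8.0623)

L_1 = √((6.0000−5.0000)² + (0.0000−1.0000)²) = 1.4142
L_2 = √((0.0000−5.0000)² + (5.0000−1.0000)²) = 6.4031
L_3 = √((0.0000−5.0000)² + (2.5000−1.0000)²) = 5.2202
L_4 = √((12.0000−5.0000)² + (5.0000−1.0000)²) = 8.0623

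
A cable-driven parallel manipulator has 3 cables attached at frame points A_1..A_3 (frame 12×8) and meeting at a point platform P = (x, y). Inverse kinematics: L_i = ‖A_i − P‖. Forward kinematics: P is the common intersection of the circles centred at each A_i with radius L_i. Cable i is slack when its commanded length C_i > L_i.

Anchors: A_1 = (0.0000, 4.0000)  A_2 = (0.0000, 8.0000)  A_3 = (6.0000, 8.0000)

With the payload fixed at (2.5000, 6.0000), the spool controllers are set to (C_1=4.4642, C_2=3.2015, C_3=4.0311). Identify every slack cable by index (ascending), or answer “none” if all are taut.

cable 1: √((-2.5000)²+(-2.0000)²)=3.2016, C_1=4.4642: slack
cable 2: √((-2.5000)²+(2.0000)²)=3.2016, C_2=3.2015: taut
cable 3: √((3.5000)²+(2.0000)²)=4.0311, C_3=4.0311: taut

1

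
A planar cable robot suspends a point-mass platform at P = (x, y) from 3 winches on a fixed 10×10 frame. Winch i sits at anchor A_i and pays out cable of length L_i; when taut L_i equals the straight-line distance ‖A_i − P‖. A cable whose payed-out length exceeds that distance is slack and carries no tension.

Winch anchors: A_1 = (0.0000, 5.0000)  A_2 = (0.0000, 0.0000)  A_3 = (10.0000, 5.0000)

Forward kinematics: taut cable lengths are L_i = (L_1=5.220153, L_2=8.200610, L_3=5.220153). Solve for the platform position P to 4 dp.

each cable: (A_i−P)·(A_i−P) = L_i²; let q_i = ‖A_i‖²−L_i²
q_1 = 0.0000+25.0000−27.2500 = -2.2500
row 1: 0.0000x + 10.0000y = 65.0000  (q_2=-67.2500)
row 2: -20.0000x + 0.0000y = -100.0000  (q_3=97.7500)
Cramer on rows 1–2 → x = 5.0000, y = 6.5000

(5.0000, 6.5000)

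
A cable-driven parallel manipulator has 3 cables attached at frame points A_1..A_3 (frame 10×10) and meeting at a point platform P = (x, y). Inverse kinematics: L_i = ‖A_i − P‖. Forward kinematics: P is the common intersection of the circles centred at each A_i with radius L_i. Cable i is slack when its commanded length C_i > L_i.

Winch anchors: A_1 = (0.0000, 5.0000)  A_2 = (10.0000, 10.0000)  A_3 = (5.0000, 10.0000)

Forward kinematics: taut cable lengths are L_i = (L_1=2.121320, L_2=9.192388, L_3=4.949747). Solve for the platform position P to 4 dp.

(1.5000, 6.5000)

expand ‖A_i−P‖²=L_i² and subtract eq 1 (c_i ≔ ‖A_i‖²−L_i²)
c_1 = 0.0000+25.0000−4.5000 = 20.5000
eq1−eq2 → [-20.0000  -10.0000]·P = -95.0000
eq1−eq3 → [-10.0000  -10.0000]·P = -80.0000
2×2 solve → P = (1.5000, 6.5000)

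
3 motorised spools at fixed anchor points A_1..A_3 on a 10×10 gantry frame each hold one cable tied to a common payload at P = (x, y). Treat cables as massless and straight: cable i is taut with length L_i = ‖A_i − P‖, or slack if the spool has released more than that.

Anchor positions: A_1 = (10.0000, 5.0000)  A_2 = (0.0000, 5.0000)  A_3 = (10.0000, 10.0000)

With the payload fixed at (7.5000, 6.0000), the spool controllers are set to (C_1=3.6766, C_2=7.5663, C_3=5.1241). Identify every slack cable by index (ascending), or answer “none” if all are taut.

i=1: geometric 2.6926 vs commanded 3.6766 ⇒ slack
i=2: geometric 7.5664 vs commanded 7.5663 ⇒ taut
i=3: geometric 4.7170 vs commanded 5.1241 ⇒ slack

1, 3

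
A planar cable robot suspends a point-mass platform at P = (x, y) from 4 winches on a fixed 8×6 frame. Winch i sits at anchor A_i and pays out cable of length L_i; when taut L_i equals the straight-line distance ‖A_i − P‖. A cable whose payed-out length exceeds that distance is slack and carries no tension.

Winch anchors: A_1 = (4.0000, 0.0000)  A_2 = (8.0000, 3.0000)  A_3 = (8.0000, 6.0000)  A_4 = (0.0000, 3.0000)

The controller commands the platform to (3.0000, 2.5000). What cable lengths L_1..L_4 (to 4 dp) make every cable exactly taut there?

L_1 = √((4.0000−3.0000)² + (0.0000−2.5000)²) = 2.6926
L_2 = √((8.0000−3.0000)² + (3.0000−2.5000)²) = 5.0249
L_3 = √((8.0000−3.0000)² + (6.0000−2.5000)²) = 6.1033
L_4 = √((0.0000−3.0000)² + (3.0000−2.5000)²) = 3.0414

(2.6926, 5.0249, 6.1033, 3.0414)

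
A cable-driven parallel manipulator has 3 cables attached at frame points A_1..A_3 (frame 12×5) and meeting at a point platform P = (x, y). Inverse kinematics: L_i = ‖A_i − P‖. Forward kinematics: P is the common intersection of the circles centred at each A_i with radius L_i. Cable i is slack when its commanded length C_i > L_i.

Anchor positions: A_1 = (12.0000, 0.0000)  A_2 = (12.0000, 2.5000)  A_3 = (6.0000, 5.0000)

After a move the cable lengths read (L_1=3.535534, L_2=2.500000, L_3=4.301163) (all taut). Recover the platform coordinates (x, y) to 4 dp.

(9.5000, 2.5000)

expand ‖A_i−P‖²=L_i² and subtract eq 1 (c_i ≔ ‖A_i‖²−L_i²)
c_1 = 144.0000+0.0000−12.5000 = 131.5000
eq1−eq2 → [0.0000  -5.0000]·P = -12.5000
eq1−eq3 → [12.0000  -10.0000]·P = 89.0000
2×2 solve → P = (9.5000, 2.5000)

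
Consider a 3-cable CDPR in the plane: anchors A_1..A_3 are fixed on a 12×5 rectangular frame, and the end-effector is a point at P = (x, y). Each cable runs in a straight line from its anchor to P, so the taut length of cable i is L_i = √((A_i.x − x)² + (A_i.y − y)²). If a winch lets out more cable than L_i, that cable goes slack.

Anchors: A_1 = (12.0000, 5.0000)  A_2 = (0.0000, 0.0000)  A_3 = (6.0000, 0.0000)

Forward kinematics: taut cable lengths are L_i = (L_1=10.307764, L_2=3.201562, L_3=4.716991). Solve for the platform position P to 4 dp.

(2.0000, 2.5000)

expand ‖A_i−P‖²=L_i² and subtract eq 1 (q_i ≔ ‖A_i‖²−L_i²)
q_1 = 144.0000+25.0000−106.2500 = 62.7500
eq1−eq2 → [24.0000  10.0000]·P = 73.0000
eq1−eq3 → [12.0000  10.0000]·P = 49.0000
2×2 solve → P = (2.0000, 2.5000)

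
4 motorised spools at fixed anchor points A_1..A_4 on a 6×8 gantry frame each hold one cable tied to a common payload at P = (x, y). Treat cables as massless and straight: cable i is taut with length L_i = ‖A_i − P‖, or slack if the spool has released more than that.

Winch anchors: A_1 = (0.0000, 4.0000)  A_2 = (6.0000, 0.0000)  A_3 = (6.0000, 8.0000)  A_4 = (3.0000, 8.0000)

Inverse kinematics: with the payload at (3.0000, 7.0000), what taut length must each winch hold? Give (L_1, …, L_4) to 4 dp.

(4.2426, 7.6158, 3.1623, 1.0000)

L_1: Δ = A_1−P = (-3.0000, -3.0000) → ‖Δ‖ = √18.0000 = 4.2426
L_2: Δ = A_2−P = (3.0000, -7.0000) → ‖Δ‖ = √58.0000 = 7.6158
L_3: Δ = A_3−P = (3.0000, 1.0000) → ‖Δ‖ = √10.0000 = 3.1623
L_4: Δ = A_4−P = (0.0000, 1.0000) → ‖Δ‖ = √1.0000 = 1.0000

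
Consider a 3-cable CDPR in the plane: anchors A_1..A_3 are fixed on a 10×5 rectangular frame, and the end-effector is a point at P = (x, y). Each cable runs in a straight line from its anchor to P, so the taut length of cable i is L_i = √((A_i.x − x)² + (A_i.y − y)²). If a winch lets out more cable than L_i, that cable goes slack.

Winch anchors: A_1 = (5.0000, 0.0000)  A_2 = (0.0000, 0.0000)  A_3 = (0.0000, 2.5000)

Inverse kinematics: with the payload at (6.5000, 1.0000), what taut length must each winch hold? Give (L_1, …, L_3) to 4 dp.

(1.8028, 6.5765, 6.6708)

L_1 = √((5.0000−6.5000)² + (0.0000−1.0000)²) = 1.8028
L_2 = √((0.0000−6.5000)² + (0.0000−1.0000)²) = 6.5765
L_3 = √((0.0000−6.5000)² + (2.5000−1.0000)²) = 6.6708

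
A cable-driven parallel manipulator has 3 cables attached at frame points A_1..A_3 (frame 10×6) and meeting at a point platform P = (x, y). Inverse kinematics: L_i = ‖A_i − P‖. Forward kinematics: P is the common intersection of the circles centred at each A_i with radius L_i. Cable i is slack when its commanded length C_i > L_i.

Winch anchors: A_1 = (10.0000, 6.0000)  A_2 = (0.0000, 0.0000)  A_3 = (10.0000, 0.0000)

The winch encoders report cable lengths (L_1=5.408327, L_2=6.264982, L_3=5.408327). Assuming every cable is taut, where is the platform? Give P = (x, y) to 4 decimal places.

(5.5000, 3.0000)

expand ‖A_i−P‖²=L_i² and subtract eq 1 (q_i ≔ ‖A_i‖²−L_i²)
q_1 = 100.0000+36.0000−29.2500 = 106.7500
eq1−eq2 → [20.0000  12.0000]·P = 146.0000
eq1−eq3 → [0.0000  12.0000]·P = 36.0000
2×2 solve → P = (5.5000, 3.0000)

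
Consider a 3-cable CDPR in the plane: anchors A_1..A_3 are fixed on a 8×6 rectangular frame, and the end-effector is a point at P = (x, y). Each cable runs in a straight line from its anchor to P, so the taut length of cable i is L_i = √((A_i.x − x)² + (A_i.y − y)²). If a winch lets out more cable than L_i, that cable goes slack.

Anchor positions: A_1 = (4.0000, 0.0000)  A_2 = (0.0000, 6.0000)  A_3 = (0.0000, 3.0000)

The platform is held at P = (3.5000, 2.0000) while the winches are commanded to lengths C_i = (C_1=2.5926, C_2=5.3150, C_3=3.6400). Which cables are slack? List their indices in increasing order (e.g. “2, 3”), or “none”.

1

cable 1: L_1 = ‖A_1−P‖ = 2.0616;  C_1 = 2.5926 → slack
cable 2: L_2 = ‖A_2−P‖ = 5.3151;  C_2 = 5.3150 → taut
cable 3: L_3 = ‖A_3−P‖ = 3.6401;  C_3 = 3.6400 → taut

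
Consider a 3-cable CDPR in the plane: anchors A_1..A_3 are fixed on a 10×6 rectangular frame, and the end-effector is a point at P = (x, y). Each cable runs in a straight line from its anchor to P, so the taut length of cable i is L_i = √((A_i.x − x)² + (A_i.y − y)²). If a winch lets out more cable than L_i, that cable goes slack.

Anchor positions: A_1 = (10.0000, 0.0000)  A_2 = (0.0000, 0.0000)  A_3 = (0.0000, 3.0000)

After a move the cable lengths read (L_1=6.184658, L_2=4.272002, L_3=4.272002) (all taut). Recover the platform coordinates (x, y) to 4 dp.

circle eqns → linear via eq_j − eq_1; set k_j = A_j·A_j − L_j²
k_1 = 100.0000+0.0000−38.2500 = 61.7500
20.0000·x + 0.0000·y = k_1−k_2 = 80.0000
20.0000·x − 6.0000·y = k_1−k_3 = 71.0000
solve first two rows → x=4.0000, y=1.5000

(4.0000, 1.5000)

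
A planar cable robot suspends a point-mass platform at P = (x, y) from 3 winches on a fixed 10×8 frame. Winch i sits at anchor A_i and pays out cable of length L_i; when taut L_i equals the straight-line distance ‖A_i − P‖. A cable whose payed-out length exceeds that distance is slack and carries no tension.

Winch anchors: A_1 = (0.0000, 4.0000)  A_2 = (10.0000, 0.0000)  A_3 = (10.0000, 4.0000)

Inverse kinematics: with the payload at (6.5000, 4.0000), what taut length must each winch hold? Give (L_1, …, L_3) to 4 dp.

(6.5000, 5.3151, 3.5000)

L_1 = √((0.0000−6.5000)² + (4.0000−4.0000)²) = 6.5000
L_2 = √((10.0000−6.5000)² + (0.0000−4.0000)²) = 5.3151
L_3 = √((10.0000−6.5000)² + (4.0000−4.0000)²) = 3.5000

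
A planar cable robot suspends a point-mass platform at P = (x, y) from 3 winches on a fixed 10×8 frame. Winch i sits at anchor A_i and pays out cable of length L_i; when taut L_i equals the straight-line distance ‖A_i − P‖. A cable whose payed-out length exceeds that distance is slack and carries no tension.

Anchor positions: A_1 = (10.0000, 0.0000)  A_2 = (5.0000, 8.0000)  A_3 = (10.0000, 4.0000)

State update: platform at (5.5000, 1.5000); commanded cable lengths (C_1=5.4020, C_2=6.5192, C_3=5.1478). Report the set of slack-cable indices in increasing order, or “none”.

cable 1: L_1 = ‖A_1−P‖ = 4.7434;  C_1 = 5.4020 → slack
cable 2: L_2 = ‖A_2−P‖ = 6.5192;  C_2 = 6.5192 → taut
cable 3: L_3 = ‖A_3−P‖ = 5.1478;  C_3 = 5.1478 → taut

1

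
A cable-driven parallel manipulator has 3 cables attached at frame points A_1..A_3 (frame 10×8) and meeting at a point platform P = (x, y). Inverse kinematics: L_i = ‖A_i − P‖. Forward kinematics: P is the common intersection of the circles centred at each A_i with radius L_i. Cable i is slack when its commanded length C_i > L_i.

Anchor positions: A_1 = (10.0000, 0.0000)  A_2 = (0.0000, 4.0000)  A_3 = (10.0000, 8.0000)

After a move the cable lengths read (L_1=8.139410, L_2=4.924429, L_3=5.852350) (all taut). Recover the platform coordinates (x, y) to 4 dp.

circle eqns → linear via eq_j − eq_1; set k_j = A_j·A_j − L_j²
k_1 = 100.0000+0.0000−66.2500 = 33.7500
20.0000·x − 8.0000·y = k_1−k_2 = 42.0000
0.0000·x − 16.0000·y = k_1−k_3 = -96.0000
solve first two rows → x=4.5000, y=6.0000

(4.5000, 6.0000)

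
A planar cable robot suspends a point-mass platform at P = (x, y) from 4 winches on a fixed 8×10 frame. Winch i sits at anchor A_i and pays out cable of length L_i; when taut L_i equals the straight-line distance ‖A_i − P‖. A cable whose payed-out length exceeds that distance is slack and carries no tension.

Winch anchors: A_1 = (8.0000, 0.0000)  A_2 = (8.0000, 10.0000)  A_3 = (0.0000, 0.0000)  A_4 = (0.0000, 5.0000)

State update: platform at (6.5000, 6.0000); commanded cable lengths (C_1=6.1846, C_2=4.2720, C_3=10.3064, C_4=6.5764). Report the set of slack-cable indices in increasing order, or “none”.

3

cable 1: L_1 = ‖A_1−P‖ = 6.1847;  C_1 = 6.1846 → taut
cable 2: L_2 = ‖A_2−P‖ = 4.2720;  C_2 = 4.2720 → taut
cable 3: L_3 = ‖A_3−P‖ = 8.8459;  C_3 = 10.3064 → slack
cable 4: L_4 = ‖A_4−P‖ = 6.5765;  C_4 = 6.5764 → taut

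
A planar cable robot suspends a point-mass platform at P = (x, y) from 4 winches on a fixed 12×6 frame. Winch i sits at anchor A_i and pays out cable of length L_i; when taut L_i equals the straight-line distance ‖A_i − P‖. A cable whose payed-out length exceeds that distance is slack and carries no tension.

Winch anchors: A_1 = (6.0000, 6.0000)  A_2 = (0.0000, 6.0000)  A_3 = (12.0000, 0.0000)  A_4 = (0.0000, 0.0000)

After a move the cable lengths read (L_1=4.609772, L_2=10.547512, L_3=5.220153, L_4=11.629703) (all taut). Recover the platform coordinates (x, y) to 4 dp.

(10.5000, 5.0000)

expand ‖A_i−P‖²=L_i² and subtract eq 1 (q_i ≔ ‖A_i‖²−L_i²)
q_1 = 36.0000+36.0000−21.2500 = 50.7500
eq1−eq2 → [12.0000  0.0000]·P = 126.0000
eq1−eq3 → [-12.0000  12.0000]·P = -66.0000
eq1−eq4 → [12.0000  12.0000]·P = 186.0000
2×2 solve → P = (10.5000, 5.0000)
check cable 4: ‖A_4−P‖² = 135.2500 ≈ L_4² = 135.2500 ✓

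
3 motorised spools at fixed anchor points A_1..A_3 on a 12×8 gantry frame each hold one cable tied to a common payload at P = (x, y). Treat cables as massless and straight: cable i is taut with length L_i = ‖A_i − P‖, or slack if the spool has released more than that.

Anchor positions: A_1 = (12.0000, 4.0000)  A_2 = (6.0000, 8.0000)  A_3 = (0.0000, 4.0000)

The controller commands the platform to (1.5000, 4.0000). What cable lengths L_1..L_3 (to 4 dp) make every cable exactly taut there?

(10.5000, 6.0208, 1.5000)

L_1 = √((12.0000−1.5000)² + (4.0000−4.0000)²) = 10.5000
L_2 = √((6.0000−1.5000)² + (8.0000−4.0000)²) = 6.0208
L_3 = √((0.0000−1.5000)² + (4.0000−4.0000)²) = 1.5000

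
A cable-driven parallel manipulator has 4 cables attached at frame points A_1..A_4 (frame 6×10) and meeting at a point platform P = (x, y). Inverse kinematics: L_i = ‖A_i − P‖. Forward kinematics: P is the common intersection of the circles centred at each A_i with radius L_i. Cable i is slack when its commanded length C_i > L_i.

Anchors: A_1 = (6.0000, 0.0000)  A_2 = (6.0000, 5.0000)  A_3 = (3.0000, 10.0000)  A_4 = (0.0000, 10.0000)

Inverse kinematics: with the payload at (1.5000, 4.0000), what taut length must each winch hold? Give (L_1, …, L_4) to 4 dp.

(6.0208, 4.6098, 6.1847, 6.1847)

L_1 = √((6.0000−1.5000)² + (0.0000−4.0000)²) = 6.0208
L_2 = √((6.0000−1.5000)² + (5.0000−4.0000)²) = 4.6098
L_3 = √((3.0000−1.5000)² + (10.0000−4.0000)²) = 6.1847
L_4 = √((0.0000−1.5000)² + (10.0000−4.0000)²) = 6.1847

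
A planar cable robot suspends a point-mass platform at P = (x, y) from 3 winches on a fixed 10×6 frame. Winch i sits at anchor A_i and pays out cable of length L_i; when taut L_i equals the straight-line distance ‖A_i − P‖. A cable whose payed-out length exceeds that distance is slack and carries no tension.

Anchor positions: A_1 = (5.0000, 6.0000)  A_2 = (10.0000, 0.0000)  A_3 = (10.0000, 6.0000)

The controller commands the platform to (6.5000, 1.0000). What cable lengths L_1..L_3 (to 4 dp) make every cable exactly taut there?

(5.2202, 3.6401, 6.1033)

cable 1: Δx=-1.5000, Δy=5.0000; L_1 = √(Δx²+Δy²) = 5.2202
cable 2: Δx=3.5000, Δy=-1.0000; L_2 = √(Δx²+Δy²) = 3.6401
cable 3: Δx=3.5000, Δy=5.0000; L_3 = √(Δx²+Δy²) = 6.1033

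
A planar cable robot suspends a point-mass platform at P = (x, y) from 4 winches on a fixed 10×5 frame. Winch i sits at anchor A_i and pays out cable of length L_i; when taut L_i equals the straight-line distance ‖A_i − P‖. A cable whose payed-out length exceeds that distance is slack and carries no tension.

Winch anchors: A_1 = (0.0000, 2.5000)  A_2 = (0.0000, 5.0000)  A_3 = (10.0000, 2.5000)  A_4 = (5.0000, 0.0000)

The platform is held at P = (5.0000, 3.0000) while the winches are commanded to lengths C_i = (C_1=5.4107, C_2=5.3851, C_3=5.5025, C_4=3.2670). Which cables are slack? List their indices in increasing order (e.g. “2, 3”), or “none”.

1, 3, 4

cable 1: √((-5.0000)²+(-0.5000)²)=5.0249, C_1=5.4107: slack
cable 2: √((-5.0000)²+(2.0000)²)=5.3852, C_2=5.3851: taut
cable 3: √((5.0000)²+(-0.5000)²)=5.0249, C_3=5.5025: slack
cable 4: √((0.0000)²+(-3.0000)²)=3.0000, C_4=3.2670: slack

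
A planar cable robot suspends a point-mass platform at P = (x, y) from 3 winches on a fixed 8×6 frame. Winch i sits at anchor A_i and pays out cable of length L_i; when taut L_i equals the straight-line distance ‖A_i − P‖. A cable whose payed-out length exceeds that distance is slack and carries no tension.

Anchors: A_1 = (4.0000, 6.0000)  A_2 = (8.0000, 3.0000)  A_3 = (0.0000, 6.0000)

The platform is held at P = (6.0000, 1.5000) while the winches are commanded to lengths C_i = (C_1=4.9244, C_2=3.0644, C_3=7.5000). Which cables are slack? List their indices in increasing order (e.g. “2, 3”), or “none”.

cable 1: L_1 = ‖A_1−P‖ = 4.9244;  C_1 = 4.9244 → taut
cable 2: L_2 = ‖A_2−P‖ = 2.5000;  C_2 = 3.0644 → slack
cable 3: L_3 = ‖A_3−P‖ = 7.5000;  C_3 = 7.5000 → taut

2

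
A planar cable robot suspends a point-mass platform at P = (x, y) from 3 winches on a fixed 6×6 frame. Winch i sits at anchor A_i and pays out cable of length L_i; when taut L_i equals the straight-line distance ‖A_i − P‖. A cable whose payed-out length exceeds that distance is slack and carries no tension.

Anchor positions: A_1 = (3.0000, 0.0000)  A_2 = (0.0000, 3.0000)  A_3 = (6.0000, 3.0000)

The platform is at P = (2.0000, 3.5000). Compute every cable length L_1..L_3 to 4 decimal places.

L_1: Δ = A_1−P = (1.0000, -3.5000) → ‖Δ‖ = √13.2500 = 3.6401
L_2: Δ = A_2−P = (-2.0000, -0.5000) → ‖Δ‖ = √4.2500 = 2.0616
L_3: Δ = A_3−P = (4.0000, -0.5000) → ‖Δ‖ = √16.2500 = 4.0311

(3.6401, 2.0616, 4.0311)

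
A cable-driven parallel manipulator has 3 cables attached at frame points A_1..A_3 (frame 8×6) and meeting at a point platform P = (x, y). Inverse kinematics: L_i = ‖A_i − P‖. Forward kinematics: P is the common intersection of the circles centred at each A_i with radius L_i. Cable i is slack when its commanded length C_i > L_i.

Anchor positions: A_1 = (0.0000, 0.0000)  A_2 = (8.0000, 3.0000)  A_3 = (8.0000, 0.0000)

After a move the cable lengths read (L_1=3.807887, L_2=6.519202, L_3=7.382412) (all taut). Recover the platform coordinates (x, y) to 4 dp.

each cable: (A_i−P)·(A_i−P) = L_i²; let c_i = ‖A_i‖²−L_i²
c_1 = 0.0000+0.0000−14.5000 = -14.5000
row 1: -16.0000x − 6.0000y = -45.0000  (c_2=30.5000)
row 2: -16.0000x + 0.0000y = -24.0000  (c_3=9.5000)
Cramer on rows 1–2 → x = 1.5000, y = 3.5000

(1.5000, 3.5000)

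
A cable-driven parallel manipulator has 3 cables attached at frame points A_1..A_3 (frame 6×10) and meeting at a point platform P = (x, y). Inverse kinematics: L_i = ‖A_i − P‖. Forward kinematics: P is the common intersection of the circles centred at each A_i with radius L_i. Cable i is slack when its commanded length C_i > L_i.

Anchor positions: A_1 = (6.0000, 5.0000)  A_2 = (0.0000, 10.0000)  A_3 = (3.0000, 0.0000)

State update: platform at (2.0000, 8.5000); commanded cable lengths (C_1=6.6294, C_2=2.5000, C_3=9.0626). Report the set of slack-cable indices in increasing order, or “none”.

i=1: geometric 5.3151 vs commanded 6.6294 ⇒ slack
i=2: geometric 2.5000 vs commanded 2.5000 ⇒ taut
i=3: geometric 8.5586 vs commanded 9.0626 ⇒ slack

1, 3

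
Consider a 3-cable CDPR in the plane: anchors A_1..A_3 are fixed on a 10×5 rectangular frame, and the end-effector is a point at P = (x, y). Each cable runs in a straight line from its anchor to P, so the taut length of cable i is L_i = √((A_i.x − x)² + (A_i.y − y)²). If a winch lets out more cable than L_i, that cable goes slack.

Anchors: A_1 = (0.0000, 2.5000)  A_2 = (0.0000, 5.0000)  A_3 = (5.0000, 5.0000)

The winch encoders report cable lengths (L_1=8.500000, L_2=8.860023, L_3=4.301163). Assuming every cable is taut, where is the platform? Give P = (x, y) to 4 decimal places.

(8.5000, 2.5000)

circle eqns → linear via eq_j − eq_1; set k_j = A_j·A_j − L_j²
k_1 = 0.0000+6.2500−72.2500 = -66.0000
0.0000·x − 5.0000·y = k_1−k_2 = -12.5000
-10.0000·x − 5.0000·y = k_1−k_3 = -97.5000
solve first two rows → x=8.5000, y=2.5000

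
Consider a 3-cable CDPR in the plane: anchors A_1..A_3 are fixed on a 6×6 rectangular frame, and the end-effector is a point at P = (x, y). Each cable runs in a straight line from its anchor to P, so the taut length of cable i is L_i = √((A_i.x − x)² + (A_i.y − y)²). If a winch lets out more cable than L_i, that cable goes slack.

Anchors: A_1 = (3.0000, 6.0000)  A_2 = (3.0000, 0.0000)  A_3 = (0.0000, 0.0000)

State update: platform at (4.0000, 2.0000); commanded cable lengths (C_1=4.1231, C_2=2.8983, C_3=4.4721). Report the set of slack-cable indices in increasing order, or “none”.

cable 1: L_1 = ‖A_1−P‖ = 4.1231;  C_1 = 4.1231 → taut
cable 2: L_2 = ‖A_2−P‖ = 2.2361;  C_2 = 2.8983 → slack
cable 3: L_3 = ‖A_3−P‖ = 4.4721;  C_3 = 4.4721 → taut

2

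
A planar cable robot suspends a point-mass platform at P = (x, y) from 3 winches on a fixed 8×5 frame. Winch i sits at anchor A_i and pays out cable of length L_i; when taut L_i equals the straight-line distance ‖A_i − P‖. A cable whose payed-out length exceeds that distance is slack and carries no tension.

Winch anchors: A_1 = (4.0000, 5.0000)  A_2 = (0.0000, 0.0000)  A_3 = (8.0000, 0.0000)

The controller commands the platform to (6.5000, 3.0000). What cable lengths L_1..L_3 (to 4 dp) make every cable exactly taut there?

(3.2016, 7.1589, 3.3541)

cable 1: Δx=-2.5000, Δy=2.0000; L_1 = √(Δx²+Δy²) = 3.2016
cable 2: Δx=-6.5000, Δy=-3.0000; L_2 = √(Δx²+Δy²) = 7.1589
cable 3: Δx=1.5000, Δy=-3.0000; L_3 = √(Δx²+Δy²) = 3.3541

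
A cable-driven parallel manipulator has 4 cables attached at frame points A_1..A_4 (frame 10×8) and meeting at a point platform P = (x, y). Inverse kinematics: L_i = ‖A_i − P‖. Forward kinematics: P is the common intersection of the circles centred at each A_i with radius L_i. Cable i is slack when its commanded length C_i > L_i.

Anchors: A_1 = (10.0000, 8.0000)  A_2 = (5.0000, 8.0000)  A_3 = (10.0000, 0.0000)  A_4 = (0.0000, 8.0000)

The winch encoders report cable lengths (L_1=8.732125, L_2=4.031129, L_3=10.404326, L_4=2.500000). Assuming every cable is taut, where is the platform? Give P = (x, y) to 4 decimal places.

(1.5000, 6.0000)

circle eqns → linear via eq_j − eq_1; set q_j = A_j·A_j − L_j²
q_1 = 100.0000+64.0000−76.2500 = 87.7500
10.0000·x + 0.0000·y = q_1−q_2 = 15.0000
0.0000·x + 16.0000·y = q_1−q_3 = 96.0000
20.0000·x + 0.0000·y = q_1−q_4 = 30.0000
solve first two rows → x=1.5000, y=6.0000
check cable 4: ‖A_4−P‖² = 6.2500 ≈ L_4² = 6.2500 ✓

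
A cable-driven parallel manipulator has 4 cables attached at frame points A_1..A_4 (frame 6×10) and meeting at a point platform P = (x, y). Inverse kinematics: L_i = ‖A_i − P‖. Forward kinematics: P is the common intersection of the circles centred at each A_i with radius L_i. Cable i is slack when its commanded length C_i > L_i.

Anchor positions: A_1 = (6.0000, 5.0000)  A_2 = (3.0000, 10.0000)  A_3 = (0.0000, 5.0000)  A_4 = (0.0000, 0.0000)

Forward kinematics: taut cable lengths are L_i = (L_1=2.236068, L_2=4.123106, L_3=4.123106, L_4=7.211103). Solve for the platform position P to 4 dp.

circle eqns → linear via eq_j − eq_1; set c_j = A_j·A_j − L_j²
c_1 = 36.0000+25.0000−5.0000 = 56.0000
6.0000·x − 10.0000·y = c_1−c_2 = -36.0000
12.0000·x + 0.0000·y = c_1−c_3 = 48.0000
12.0000·x + 10.0000·y = c_1−c_4 = 108.0000
solve first two rows → x=4.0000, y=6.0000
check cable 4: ‖A_4−P‖² = 52.0000 ≈ L_4² = 52.0000 ✓

(4.0000, 6.0000)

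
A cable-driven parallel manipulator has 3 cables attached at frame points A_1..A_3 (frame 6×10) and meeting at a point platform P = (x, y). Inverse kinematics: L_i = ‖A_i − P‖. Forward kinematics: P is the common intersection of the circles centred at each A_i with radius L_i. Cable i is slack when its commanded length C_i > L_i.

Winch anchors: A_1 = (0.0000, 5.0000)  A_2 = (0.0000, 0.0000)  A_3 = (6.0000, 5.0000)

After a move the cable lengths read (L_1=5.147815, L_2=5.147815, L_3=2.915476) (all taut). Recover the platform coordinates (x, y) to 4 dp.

(4.5000, 2.5000)

circle eqns → linear via eq_j − eq_1; set q_j = A_j·A_j − L_j²
q_1 = 0.0000+25.0000−26.5000 = -1.5000
0.0000·x + 10.0000·y = q_1−q_2 = 25.0000
-12.0000·x + 0.0000·y = q_1−q_3 = -54.0000
solve first two rows → x=4.5000, y=2.5000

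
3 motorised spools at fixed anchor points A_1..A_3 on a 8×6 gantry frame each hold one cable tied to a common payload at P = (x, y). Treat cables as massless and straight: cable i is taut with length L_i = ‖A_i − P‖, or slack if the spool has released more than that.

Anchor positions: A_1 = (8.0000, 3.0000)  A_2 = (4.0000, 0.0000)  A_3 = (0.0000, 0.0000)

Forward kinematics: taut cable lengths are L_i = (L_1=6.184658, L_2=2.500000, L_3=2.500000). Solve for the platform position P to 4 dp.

circle eqns → linear via eq_j − eq_1; set q_j = A_j·A_j − L_j²
q_1 = 64.0000+9.0000−38.2500 = 34.7500
8.0000·x + 6.0000·y = q_1−q_2 = 25.0000
16.0000·x + 6.0000·y = q_1−q_3 = 41.0000
solve first two rows → x=2.0000, y=1.5000

(2.0000, 1.5000)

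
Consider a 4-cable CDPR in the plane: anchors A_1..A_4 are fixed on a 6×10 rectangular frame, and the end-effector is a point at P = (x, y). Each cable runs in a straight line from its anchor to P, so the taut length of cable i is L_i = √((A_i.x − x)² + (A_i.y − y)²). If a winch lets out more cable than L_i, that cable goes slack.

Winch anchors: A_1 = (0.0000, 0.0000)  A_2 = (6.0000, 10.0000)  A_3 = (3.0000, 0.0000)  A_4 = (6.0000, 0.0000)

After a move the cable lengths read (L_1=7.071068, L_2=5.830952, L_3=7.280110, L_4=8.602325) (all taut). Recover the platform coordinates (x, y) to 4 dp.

expand ‖A_i−P‖²=L_i² and subtract eq 1 (c_i ≔ ‖A_i‖²−L_i²)
c_1 = 0.0000+0.0000−50.0000 = -50.0000
eq1−eq2 → [-12.0000  -20.0000]·P = -152.0000
eq1−eq3 → [-6.0000  0.0000]·P = -6.0000
eq1−eq4 → [-12.0000  0.0000]·P = -12.0000
2×2 solve → P = (1.0000, 7.0000)
check cable 4: ‖A_4−P‖² = 74.0000 ≈ L_4² = 74.0000 ✓

(1.0000, 7.0000)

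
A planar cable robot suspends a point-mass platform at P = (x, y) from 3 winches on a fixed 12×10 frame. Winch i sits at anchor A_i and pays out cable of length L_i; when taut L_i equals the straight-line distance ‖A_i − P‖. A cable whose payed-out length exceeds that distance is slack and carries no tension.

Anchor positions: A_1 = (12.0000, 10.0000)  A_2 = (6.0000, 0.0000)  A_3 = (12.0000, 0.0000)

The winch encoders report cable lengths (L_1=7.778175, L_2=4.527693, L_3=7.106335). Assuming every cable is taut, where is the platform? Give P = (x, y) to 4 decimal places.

circle eqns → linear via eq_j − eq_1; set q_j = A_j·A_j − L_j²
q_1 = 144.0000+100.0000−60.5000 = 183.5000
12.0000·x + 20.0000·y = q_1−q_2 = 168.0000
0.0000·x + 20.0000·y = q_1−q_3 = 90.0000
solve first two rows → x=6.5000, y=4.5000

(6.5000, 4.5000)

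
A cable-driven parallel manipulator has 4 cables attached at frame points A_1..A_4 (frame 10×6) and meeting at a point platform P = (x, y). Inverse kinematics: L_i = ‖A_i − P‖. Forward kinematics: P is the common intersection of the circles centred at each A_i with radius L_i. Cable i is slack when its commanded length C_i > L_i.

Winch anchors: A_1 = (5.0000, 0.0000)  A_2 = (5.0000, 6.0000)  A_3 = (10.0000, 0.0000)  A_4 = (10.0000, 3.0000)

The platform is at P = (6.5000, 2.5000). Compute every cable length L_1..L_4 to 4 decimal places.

(2.9155, 3.8079, 4.3012, 3.5355)

L_1: Δ = A_1−P = (-1.5000, -2.5000) → ‖Δ‖ = √8.5000 = 2.9155
L_2: Δ = A_2−P = (-1.5000, 3.5000) → ‖Δ‖ = √14.5000 = 3.8079
L_3: Δ = A_3−P = (3.5000, -2.5000) → ‖Δ‖ = √18.5000 = 4.3012
L_4: Δ = A_4−P = (3.5000, 0.5000) → ‖Δ‖ = √12.5000 = 3.5355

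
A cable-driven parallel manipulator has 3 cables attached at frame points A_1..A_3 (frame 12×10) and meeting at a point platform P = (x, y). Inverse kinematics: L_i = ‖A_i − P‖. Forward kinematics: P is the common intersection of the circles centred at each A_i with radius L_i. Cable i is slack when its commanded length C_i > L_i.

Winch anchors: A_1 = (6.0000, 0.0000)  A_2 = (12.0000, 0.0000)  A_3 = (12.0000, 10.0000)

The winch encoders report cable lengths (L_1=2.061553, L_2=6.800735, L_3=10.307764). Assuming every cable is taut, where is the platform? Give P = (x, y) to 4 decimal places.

(5.5000, 2.0000)

expand ‖A_i−P‖²=L_i² and subtract eq 1 (q_i ≔ ‖A_i‖²−L_i²)
q_1 = 36.0000+0.0000−4.2500 = 31.7500
eq1−eq2 → [-12.0000  0.0000]·P = -66.0000
eq1−eq3 → [-12.0000  -20.0000]·P = -106.0000
2×2 solve → P = (5.5000, 2.0000)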